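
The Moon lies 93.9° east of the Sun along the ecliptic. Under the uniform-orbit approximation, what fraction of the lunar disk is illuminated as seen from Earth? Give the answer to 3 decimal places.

f = (1 − cos 93.9°)/2 = (1 − (-0.068))/2 ≈ 0.534.

0.534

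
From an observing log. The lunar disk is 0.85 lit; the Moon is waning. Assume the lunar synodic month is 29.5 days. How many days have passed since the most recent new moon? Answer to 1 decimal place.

18.5 days

cos θ = 1 − 2f = -0.700, giving a principal value of 134.4°.
Since the Moon is past full (waning), take the reflex angle: θ = 360° − 134.4° = 225.6°.
Age = 29.5 × 225.6°/360° ≈ 18.48 days.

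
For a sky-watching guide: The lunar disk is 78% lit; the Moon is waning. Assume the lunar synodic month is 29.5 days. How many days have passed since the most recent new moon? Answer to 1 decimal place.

cos θ = 1 − 2f = -0.560, giving a principal value of 124.1°.
A waning Moon lies in 180°–360°, so θ = 360° − 124.1° = 235.9°.
That fraction of the synodic month is 235.9/360 × 29.5 d ≈ 19.33 d.

19.3 days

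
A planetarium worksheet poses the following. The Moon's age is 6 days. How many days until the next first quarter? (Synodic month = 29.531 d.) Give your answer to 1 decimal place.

First quarter is 0.25 of the way through the cycle: age 0.25 × 29.531 = 7.383 d.
So 1.383 days remain (7.383 − 6).

1.4 days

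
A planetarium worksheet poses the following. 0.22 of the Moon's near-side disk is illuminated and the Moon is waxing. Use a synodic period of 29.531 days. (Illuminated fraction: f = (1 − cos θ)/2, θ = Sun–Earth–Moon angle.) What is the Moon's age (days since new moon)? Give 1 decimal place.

From f = (1 − cos θ)/2: cos θ = 1 − 2×0.22 = 0.560; arccos → 55.9°.
The Moon is waxing (0°–180°), so θ = 55.9° directly.
That fraction of the synodic month is 55.9/360 × 29.531 d ≈ 4.59 d.

4.6 days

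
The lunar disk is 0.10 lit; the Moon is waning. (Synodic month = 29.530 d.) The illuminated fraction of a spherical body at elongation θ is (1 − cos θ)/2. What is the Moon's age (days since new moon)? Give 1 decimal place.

From f = (1 − cos θ)/2: cos θ = 1 − 2×0.10 = 0.800; arccos → 36.9°.
Waning ⇒ past full, so θ = 360° − 36.9° = 323.1°.
Age = 29.530 × 323.1°/360° ≈ 26.51 days.

26.5 days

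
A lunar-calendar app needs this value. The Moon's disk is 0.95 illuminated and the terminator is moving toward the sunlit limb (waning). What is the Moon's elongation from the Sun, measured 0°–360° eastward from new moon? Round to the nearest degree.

206°

Invert f = (1 − cos θ)/2 to get cos θ = 1 − 2(0.95) = -0.900, hence θ₀ = arccos -0.900 = 154.2°.
Waning ⇒ past full, so θ = 360° − 154.2° = 205.8°.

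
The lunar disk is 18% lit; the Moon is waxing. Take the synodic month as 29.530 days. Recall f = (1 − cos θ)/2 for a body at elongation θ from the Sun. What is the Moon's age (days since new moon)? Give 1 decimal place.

From f = (1 − cos θ)/2: cos θ = 1 − 2×0.18 = 0.640; arccos → 50.2°.
Waxing ⇒ before full, so θ = 50.2°.
At 360°/29.530 d per day, 50.2° corresponds to 4.12 days.

4.1 days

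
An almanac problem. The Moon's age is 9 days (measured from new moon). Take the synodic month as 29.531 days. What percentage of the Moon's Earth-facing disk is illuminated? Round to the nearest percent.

67%

Phase angle: θ = 360°·(9 d)/(29.531 d) = 109.7°.
With cos θ = (-0.337), the lit fraction is (1 − (-0.337))/2 ≈ 0.669, so 67%.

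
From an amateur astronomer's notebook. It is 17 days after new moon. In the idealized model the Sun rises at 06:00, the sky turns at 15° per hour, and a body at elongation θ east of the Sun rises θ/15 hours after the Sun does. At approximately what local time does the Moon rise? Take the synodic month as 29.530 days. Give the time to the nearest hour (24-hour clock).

20:00

The Moon has covered 17/29.530 of its cycle, so θ ≈ 360° × 17/29.530 = 207.2°.
At 15° of sky rotation per hour, 207.2° corresponds to a 13.82 h lag.
06:00 + 13.82 h ≈ 19:49 → 20:00 to the nearest hour.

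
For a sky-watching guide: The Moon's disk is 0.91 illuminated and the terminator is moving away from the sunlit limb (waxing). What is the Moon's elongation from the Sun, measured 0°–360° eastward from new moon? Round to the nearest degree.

Invert f = (1 − cos θ)/2 to get cos θ = 1 − 2(0.91) = -0.820, hence θ₀ = arccos -0.820 = 145.1°.
The Moon is waxing (0°–180°), so θ = 145.1° directly.

145°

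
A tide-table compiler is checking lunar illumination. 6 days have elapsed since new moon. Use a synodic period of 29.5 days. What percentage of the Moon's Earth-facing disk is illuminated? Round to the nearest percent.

Elongation θ = 360° × 6/29.5 ≈ 73.2°.
cos 73.2° = 0.289, so f = (1 − 0.289)/2 = 0.356, so 36%.

36%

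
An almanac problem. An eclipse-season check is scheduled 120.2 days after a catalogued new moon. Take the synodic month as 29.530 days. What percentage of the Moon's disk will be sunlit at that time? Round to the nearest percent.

5%

Reduce mod P: 120.2 − 4×29.530 = 2.08 d into the current lunation.
Phase angle: θ = 360°·(2.08 d)/(29.530 d) = 25.4°.
Illuminated fraction = (1 − cos 25.4°)/2 = (1 − 0.904)/2 ≈ 0.048, so 5%.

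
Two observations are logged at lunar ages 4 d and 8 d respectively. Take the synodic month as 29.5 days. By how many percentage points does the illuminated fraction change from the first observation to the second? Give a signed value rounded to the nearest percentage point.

θ₁ = 360° × 4/29.5 = 48.8°, f₁ = (1 − cos θ₁)/2 = 0.171.
θ₂ = 360° × 8/29.5 = 97.6°, f₂ = (1 − cos θ₂)/2 = 0.566.
Change = f₂ − f₁ = +0.396 → +40 percentage points.

+40 percentage points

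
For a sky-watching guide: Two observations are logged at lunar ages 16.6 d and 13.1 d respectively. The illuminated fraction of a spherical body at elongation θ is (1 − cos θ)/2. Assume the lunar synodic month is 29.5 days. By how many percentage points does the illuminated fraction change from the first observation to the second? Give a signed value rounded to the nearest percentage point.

+1 pp

θ₁ = 360° × 16.6/29.5 = 202.6°, f₁ = (1 − cos θ₁)/2 = 0.962.
θ₂ = 360° × 13.1/29.5 = 159.9°, f₂ = (1 − cos θ₂)/2 = 0.969.
Change = f₂ − f₁ = +0.008 → +1 percentage points.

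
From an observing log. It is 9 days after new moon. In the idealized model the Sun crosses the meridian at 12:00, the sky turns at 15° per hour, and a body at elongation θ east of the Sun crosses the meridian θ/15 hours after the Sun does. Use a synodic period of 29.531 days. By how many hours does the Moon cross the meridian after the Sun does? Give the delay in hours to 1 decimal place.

Phase angle: θ = 360°·(9 d)/(29.531 d) = 109.7°.
At 15° of sky rotation per hour, 109.7° corresponds to a 7.31 h lag.
So the Moon crosses the meridian 7.31 h after the Sun.

7.3 h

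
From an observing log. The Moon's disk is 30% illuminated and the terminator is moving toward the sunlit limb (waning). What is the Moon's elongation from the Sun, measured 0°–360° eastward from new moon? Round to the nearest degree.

Invert f = (1 − cos θ)/2 to get cos θ = 1 − 2(0.30) = 0.400, hence θ₀ = arccos 0.400 = 66.4°.
A waning Moon lies in 180°–360°, so θ = 360° − 66.4° = 293.6°.

294°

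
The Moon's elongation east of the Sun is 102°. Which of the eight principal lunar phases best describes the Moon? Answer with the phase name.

first quarter

102° lies in the first quarter sector of the 8-phase cycle.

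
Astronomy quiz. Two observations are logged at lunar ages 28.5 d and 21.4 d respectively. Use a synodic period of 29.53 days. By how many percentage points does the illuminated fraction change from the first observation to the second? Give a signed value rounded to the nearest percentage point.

+57 percentage points

θ₁ = 360° × 28.5/29.53 = 347.4°, f₁ = (1 − cos θ₁)/2 = 0.012.
θ₂ = 360° × 21.4/29.53 = 260.9°, f₂ = (1 − cos θ₂)/2 = 0.579.
Change = f₂ − f₁ = +0.567 → +57 percentage points.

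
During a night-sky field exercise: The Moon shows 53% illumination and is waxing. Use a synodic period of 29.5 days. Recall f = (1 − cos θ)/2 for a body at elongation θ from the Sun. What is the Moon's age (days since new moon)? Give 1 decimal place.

7.7 days

Invert f = (1 − cos θ)/2 to get cos θ = 1 − 2(0.53) = -0.060, hence θ₀ = arccos -0.060 = 93.4°.
The Moon is waxing (0°–180°), so θ = 93.4° directly.
Age = 29.5 × 93.4°/360° ≈ 7.66 days.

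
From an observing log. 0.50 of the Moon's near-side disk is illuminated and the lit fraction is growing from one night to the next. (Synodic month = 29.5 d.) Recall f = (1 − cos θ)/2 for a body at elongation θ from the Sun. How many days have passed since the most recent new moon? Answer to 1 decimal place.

7.4 days

From f = (1 − cos θ)/2: cos θ = 1 − 2×0.50 = 0.000; arccos → 90.0°.
Waxing ⇒ before full, so θ = 90.0°.
Age = 29.5 × 90.0°/360° ≈ 7.38 days.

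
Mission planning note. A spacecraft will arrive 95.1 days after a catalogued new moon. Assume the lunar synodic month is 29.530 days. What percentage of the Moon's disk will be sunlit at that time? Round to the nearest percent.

Reduce mod P: 95.1 − 3×29.530 = 6.51 d into the current lunation.
The Moon has covered 6.51/29.530 of its cycle, so θ ≈ 360° × 6.51/29.530 = 79.4°.
cos 79.4° = 0.185, so f = (1 − 0.185)/2 = 0.408, so 41%.

41%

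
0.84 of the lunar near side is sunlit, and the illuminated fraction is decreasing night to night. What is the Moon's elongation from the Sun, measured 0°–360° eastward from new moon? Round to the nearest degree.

cos θ = 1 − 2f = -0.680, giving a principal value of 132.8°.
Waning ⇒ past full, so θ = 360° − 132.8° = 227.2°.

227°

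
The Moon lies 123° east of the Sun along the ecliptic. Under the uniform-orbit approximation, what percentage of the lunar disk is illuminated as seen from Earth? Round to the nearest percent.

cos 123° = (-0.545), so f = (1 − (-0.545))/2 = 0.772, i.e. 77%.

77%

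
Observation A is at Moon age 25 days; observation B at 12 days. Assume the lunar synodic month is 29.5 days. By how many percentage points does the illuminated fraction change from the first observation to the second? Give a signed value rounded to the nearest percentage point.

First observation: θ = 360°·25/29.5 = 305.1°, so f = 0.213.
Second observation: θ = 146.4°, f = 0.917.
Δf = 0.917 − 0.213 = +0.704, i.e. +70 pp.

+70 pp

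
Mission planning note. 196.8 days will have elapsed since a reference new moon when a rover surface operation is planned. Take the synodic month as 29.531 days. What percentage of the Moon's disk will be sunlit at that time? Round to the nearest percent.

196.8/29.531 = 6.664 lunations, so 6 complete cycles and 19.61 d into the next.
Phase angle: θ = 360°·(19.61 d)/(29.531 d) = 239.1°.
Illuminated fraction = (1 − cos 239.1°)/2 = (1 − (-0.513))/2 ≈ 0.757, so 76%.

76%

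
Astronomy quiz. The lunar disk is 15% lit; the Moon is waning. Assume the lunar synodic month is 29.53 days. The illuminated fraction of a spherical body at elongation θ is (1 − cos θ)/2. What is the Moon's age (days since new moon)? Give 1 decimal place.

From f = (1 − cos θ)/2: cos θ = 1 − 2×0.15 = 0.700; arccos → 45.6°.
Waning ⇒ past full, so θ = 360° − 45.6° = 314.4°.
Age = 29.53 × 314.4°/360° ≈ 25.79 days.

25.8 days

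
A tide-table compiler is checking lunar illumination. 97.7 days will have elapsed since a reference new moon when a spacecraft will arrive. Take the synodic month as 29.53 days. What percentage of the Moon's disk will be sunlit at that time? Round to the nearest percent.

68%

97.7 d spans 3 complete synodic months (3 × 29.53 = 88.59 d) plus 9.11 d.
Elongation θ = 360° × 9.11/29.53 ≈ 111.1°.
Illuminated fraction = (1 − cos 111.1°)/2 = (1 − (-0.359))/2 ≈ 0.680, so 68%.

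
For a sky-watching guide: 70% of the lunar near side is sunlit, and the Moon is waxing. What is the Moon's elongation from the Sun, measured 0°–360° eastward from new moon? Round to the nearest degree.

114°

From f = (1 − cos θ)/2: cos θ = 1 − 2×0.70 = -0.400; arccos → 113.6°.
Waxing ⇒ before full, so θ = 113.6°.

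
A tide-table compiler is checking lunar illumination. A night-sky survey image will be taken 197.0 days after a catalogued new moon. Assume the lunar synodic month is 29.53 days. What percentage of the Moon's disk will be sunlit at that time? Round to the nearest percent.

74%

197.0/29.53 = 6.671 lunations, so 6 complete cycles and 19.82 d into the next.
The Moon has covered 19.82/29.53 of its cycle, so θ ≈ 360° × 19.82/29.53 = 241.6°.
Illuminated fraction = (1 − cos 241.6°)/2 = (1 − (-0.475))/2 ≈ 0.738, so 74%.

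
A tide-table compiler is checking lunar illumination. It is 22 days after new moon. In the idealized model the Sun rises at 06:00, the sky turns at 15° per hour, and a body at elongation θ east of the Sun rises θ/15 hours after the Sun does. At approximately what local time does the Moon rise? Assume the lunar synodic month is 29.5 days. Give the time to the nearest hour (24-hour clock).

The Moon has covered 22/29.5 of its cycle, so θ ≈ 360° × 22/29.5 = 268.5°.
Delay after the Sun = 268.5° / (15°/h) ≈ 17.90 h.
06:00 + 17.90 h ≈ 23:54 → 00:00 to the nearest hour.

00:00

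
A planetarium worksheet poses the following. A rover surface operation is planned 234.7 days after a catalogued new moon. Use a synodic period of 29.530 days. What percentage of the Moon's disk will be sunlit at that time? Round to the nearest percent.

Reduce mod P: 234.7 − 7×29.530 = 27.99 d into the current lunation.
Elongation θ = 360° × 27.99/29.530 ≈ 341.2°.
Illuminated fraction = (1 − cos 341.2°)/2 = (1 − 0.947)/2 ≈ 0.027, so 3%.

3%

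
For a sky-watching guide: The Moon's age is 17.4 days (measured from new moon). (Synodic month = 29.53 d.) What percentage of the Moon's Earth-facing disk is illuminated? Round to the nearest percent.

92%

Phase angle: θ = 360°·(17.4 d)/(29.53 d) = 212.1°.
With cos θ = (-0.847), the lit fraction is (1 − (-0.847))/2 ≈ 0.923, so 92%.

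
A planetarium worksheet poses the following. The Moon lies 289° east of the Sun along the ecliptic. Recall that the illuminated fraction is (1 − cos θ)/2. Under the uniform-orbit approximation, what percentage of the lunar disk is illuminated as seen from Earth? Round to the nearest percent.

34%

f = (1 − cos 289°)/2 = (1 − 0.326)/2 ≈ 0.337, i.e. 34%.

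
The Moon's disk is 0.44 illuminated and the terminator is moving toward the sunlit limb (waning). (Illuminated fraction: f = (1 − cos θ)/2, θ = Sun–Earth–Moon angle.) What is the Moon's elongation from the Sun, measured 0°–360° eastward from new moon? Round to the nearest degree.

From f = (1 − cos θ)/2: cos θ = 1 − 2×0.44 = 0.120; arccos → 83.1°.
Since the Moon is past full (waning), take the reflex angle: θ = 360° − 83.1° = 276.9°.

277°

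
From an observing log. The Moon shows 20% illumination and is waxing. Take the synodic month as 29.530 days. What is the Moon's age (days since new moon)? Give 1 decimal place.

4.4 days

From f = (1 − cos θ)/2: cos θ = 1 − 2×0.20 = 0.600; arccos → 53.1°.
Before full moon the principal value applies: θ = 53.1°.
At 360°/29.530 d per day, 53.1° corresponds to 4.36 days.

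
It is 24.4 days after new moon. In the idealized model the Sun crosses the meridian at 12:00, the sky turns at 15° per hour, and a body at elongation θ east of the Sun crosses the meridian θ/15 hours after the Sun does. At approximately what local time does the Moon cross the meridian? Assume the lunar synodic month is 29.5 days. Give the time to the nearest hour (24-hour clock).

08:00

The Moon has covered 24.4/29.5 of its cycle, so θ ≈ 360° × 24.4/29.5 = 297.8°.
The Moon trails the Sun by θ/15 = 297.8/15 ≈ 19.85 hours.
12:00 + 19.85 h ≈ 07:51 → 08:00 to the nearest hour.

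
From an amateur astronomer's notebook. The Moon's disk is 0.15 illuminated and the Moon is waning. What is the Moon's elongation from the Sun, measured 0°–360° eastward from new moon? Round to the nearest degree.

314°

cos θ = 1 − 2f = 0.700, giving a principal value of 45.6°.
Since the Moon is past full (waning), take the reflex angle: θ = 360° − 45.6° = 314.4°.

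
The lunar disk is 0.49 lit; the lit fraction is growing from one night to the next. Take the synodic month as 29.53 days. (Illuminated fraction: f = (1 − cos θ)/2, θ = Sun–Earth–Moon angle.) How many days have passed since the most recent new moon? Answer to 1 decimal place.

From f = (1 − cos θ)/2: cos θ = 1 − 2×0.49 = 0.020; arccos → 88.9°.
The Moon is waxing (0°–180°), so θ = 88.9° directly.
That fraction of the synodic month is 88.9/360 × 29.53 d ≈ 7.29 d.

7.3 days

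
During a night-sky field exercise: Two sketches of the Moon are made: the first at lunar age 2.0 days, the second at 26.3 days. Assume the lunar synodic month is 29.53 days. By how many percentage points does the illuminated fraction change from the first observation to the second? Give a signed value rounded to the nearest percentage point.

θ₁ = 360° × 2.0/29.53 = 24.4°, f₁ = (1 − cos θ₁)/2 = 0.045.
θ₂ = 360° × 26.3/29.53 = 320.6°, f₂ = (1 − cos θ₂)/2 = 0.114.
Change = f₂ − f₁ = +0.069 → +7 percentage points.

+7 pp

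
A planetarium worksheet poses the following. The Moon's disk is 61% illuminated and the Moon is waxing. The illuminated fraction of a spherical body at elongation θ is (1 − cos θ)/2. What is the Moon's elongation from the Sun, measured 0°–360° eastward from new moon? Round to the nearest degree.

From f = (1 − cos θ)/2: cos θ = 1 − 2×0.61 = -0.220; arccos → 102.7°.
Before full moon the principal value applies: θ = 102.7°.

103°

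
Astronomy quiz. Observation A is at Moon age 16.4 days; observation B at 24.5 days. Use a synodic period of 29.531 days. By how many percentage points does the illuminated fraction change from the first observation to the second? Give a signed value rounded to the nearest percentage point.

First observation: θ = 360°·16.4/29.531 = 199.9°, so f = 0.970.
Second observation: θ = 298.7°, f = 0.260.
Δf = 0.260 − 0.970 = -0.710, i.e. -71 pp.

-71 percentage points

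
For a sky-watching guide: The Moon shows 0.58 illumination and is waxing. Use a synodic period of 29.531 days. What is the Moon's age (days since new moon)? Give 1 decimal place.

cos θ = 1 − 2f = -0.160, giving a principal value of 99.2°.
Waxing ⇒ before full, so θ = 99.2°.
Age = 29.531 × 99.2°/360° ≈ 8.14 days.

8.1 days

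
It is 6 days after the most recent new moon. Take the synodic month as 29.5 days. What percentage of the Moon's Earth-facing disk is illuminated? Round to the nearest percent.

36%

Phase angle: θ = 360°·(6 d)/(29.5 d) = 73.2°.
cos 73.2° = 0.289, so f = (1 − 0.289)/2 = 0.356, so 36%.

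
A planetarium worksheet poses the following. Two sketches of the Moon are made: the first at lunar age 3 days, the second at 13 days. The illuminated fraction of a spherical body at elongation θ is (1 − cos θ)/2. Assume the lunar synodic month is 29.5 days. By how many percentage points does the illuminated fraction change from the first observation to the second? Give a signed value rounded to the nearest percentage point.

First observation: θ = 360°·3/29.5 = 36.6°, so f = 0.099.
Second observation: θ = 158.6°, f = 0.966.
Δf = 0.966 − 0.099 = +0.867, i.e. +87 pp.

+87 percentage points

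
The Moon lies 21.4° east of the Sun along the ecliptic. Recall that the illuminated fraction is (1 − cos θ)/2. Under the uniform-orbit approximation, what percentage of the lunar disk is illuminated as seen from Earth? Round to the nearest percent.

3%

cos 21.4° = 0.931, so f = (1 − 0.931)/2 = 0.034, i.e. 3%.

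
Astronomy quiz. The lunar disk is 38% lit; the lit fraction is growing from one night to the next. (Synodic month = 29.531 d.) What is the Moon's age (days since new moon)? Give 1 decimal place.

6.2 days

Invert f = (1 − cos θ)/2 to get cos θ = 1 − 2(0.38) = 0.240, hence θ₀ = arccos 0.240 = 76.1°.
Before full moon the principal value applies: θ = 76.1°.
At 360°/29.531 d per day, 76.1° corresponds to 6.24 days.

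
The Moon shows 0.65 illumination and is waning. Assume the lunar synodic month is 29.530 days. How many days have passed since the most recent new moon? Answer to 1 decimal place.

cos θ = 1 − 2f = -0.300, giving a principal value of 107.5°.
Since the Moon is past full (waning), take the reflex angle: θ = 360° − 107.5° = 252.5°.
That fraction of the synodic month is 252.5/360 × 29.530 d ≈ 20.72 d.

20.7 days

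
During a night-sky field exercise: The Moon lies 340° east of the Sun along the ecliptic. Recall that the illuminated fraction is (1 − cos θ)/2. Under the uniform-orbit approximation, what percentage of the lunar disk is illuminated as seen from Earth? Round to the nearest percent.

3%

cos 340° = 0.940, so f = (1 − 0.940)/2 = 0.030, i.e. 3%.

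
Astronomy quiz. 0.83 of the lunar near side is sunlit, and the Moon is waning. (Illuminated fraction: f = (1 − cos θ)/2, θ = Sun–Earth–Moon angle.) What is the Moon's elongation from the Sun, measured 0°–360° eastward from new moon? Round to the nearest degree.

229°

Invert f = (1 − cos θ)/2 to get cos θ = 1 − 2(0.83) = -0.660, hence θ₀ = arccos -0.660 = 131.3°.
A waning Moon lies in 180°–360°, so θ = 360° − 131.3° = 228.7°.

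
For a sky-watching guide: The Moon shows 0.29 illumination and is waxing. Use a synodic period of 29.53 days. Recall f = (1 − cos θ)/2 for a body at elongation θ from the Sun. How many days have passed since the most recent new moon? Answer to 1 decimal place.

cos θ = 1 − 2f = 0.420, giving a principal value of 65.2°.
The Moon is waxing (0°–180°), so θ = 65.2° directly.
Age = 29.53 × 65.2°/360° ≈ 5.35 days.

5.3 days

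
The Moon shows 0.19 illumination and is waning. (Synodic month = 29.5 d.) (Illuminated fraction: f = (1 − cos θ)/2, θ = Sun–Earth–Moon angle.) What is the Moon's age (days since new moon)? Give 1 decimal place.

Invert f = (1 − cos θ)/2 to get cos θ = 1 − 2(0.19) = 0.620, hence θ₀ = arccos 0.620 = 51.7°.
Since the Moon is past full (waning), take the reflex angle: θ = 360° − 51.7° = 308.3°.
Age = 29.5 × 308.3°/360° ≈ 25.26 days.

25.3 days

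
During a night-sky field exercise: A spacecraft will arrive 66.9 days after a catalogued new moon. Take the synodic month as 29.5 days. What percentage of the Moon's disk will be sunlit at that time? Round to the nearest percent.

56%

66.9/29.5 = 2.268 lunations, so 2 complete cycles and 7.90 d into the next.
The Moon has covered 7.90/29.5 of its cycle, so θ ≈ 360° × 7.90/29.5 = 96.4°.
With cos θ = (-0.112), the lit fraction is (1 − (-0.112))/2 ≈ 0.556, so 56%.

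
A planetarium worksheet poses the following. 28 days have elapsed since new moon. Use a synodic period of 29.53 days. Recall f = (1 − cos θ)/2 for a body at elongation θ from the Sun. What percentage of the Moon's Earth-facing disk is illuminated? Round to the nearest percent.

3%

The Moon has covered 28/29.53 of its cycle, so θ ≈ 360° × 28/29.53 = 341.3°.
cos 341.3° = 0.947, so f = (1 − 0.947)/2 = 0.026, so 3%.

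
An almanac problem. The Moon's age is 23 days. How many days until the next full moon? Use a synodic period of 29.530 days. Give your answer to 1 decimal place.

21.3 days

Full moon occurs at elongation 180°, i.e. at age 29.530 × 180/360 = 14.765 d.
This lunation's full moon (14.765 d) has passed, so add one period: 44.295 − 23 = 21.295 days.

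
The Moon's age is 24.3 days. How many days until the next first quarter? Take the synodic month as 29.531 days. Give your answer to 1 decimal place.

First quarter is 0.25 of the way through the cycle: age 0.25 × 29.531 = 7.383 d.
Already past this cycle's first quarter; the next is at 7.383 + 29.531 = 36.914 d, so 36.914 − 24.3 = 12.614 days.

12.6 days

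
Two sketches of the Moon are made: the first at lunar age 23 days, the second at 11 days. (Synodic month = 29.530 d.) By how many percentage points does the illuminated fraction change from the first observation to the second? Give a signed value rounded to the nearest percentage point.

First observation: θ = 360°·23/29.530 = 280.4°, so f = 0.410.
Second observation: θ = 134.1°, f = 0.848.
Δf = 0.848 − 0.410 = +0.438, i.e. +44 pp.

+44 percentage points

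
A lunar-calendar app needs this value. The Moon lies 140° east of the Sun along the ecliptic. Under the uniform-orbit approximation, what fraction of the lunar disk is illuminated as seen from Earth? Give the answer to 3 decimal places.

0.883

f = (1 − cos 140°)/2 = (1 − (-0.766))/2 ≈ 0.883.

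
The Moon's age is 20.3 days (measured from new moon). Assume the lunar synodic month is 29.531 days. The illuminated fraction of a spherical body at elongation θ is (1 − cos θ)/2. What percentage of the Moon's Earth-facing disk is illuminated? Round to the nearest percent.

69%

Elongation θ = 360° × 20.3/29.531 ≈ 247.5°.
cos 247.5° = (-0.383), so f = (1 − (-0.383))/2 = 0.692, so 69%.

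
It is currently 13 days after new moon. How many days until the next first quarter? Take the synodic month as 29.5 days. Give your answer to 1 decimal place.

First quarter is 0.25 of the way through the cycle: age 0.25 × 29.5 = 7.375 d.
This lunation's first quarter (7.375 d) has passed, so add one period: 36.875 − 13 = 23.875 days.

23.9 days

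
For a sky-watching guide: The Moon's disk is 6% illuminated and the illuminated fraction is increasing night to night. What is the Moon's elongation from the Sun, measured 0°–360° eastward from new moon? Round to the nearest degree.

cos θ = 1 − 2f = 0.880, giving a principal value of 28.4°.
Before full moon the principal value applies: θ = 28.4°.

28°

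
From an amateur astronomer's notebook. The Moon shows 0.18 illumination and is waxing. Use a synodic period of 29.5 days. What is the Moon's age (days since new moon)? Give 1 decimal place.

4.1 days

Invert f = (1 − cos θ)/2 to get cos θ = 1 − 2(0.18) = 0.640, hence θ₀ = arccos 0.640 = 50.2°.
Waxing ⇒ before full, so θ = 50.2°.
That fraction of the synodic month is 50.2/360 × 29.5 d ≈ 4.11 d.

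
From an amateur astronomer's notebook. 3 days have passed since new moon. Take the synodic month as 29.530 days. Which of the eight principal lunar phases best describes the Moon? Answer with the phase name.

waxing crescent

At 3/29.530 of the cycle, θ ≈ 37° — the waxing crescent range.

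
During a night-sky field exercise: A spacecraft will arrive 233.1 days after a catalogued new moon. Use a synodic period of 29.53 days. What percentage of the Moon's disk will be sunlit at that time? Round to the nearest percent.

11%

233.1 d spans 7 complete synodic months (7 × 29.53 = 206.71 d) plus 26.39 d.
Phase angle: θ = 360°·(26.39 d)/(29.53 d) = 321.7°.
cos 321.7° = 0.785, so f = (1 − 0.785)/2 = 0.108, so 11%.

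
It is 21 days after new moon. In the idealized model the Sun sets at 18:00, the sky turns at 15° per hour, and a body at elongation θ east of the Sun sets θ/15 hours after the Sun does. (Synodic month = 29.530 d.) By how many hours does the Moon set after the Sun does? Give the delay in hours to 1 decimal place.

17.1 h

Elongation θ = 360° × 21/29.530 ≈ 256.0°.
At 15° of sky rotation per hour, 256.0° corresponds to a 17.07 h lag.
So the Moon sets 17.07 h after the Sun.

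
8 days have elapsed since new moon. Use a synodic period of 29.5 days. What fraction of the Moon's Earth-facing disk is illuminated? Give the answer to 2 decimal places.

0.57

Elongation θ = 360° × 8/29.5 ≈ 97.6°.
cos 97.6° = (-0.133), so f = (1 − (-0.133))/2 = 0.566.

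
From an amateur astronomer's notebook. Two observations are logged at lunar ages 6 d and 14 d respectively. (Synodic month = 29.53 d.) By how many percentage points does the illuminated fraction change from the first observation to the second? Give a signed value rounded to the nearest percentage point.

First observation: θ = 360°·6/29.53 = 73.1°, so f = 0.355.
Second observation: θ = 170.7°, f = 0.993.
Δf = 0.993 − 0.355 = +0.638, i.e. +64 pp.

+64 pp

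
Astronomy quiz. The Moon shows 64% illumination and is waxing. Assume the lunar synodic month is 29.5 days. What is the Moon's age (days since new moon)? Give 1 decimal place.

cos θ = 1 − 2f = -0.280, giving a principal value of 106.3°.
Before full moon the principal value applies: θ = 106.3°.
Age = 29.5 × 106.3°/360° ≈ 8.71 days.

8.7 days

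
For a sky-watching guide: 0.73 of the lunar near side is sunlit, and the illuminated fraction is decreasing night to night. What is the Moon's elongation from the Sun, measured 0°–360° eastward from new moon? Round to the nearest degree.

243°

cos θ = 1 − 2f = -0.460, giving a principal value of 117.4°.
Since the Moon is past full (waning), take the reflex angle: θ = 360° − 117.4° = 242.6°.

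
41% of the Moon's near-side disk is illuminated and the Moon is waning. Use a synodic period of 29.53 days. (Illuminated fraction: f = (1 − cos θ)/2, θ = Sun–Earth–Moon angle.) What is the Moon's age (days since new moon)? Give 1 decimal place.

Invert f = (1 − cos θ)/2 to get cos θ = 1 − 2(0.41) = 0.180, hence θ₀ = arccos 0.180 = 79.6°.
Since the Moon is past full (waning), take the reflex angle: θ = 360° − 79.6° = 280.4°.
Age = 29.53 × 280.4°/360° ≈ 23.00 days.

23.0 days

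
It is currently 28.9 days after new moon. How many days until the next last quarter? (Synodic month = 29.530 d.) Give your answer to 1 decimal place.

Last quarter is 0.75 of the way through the cycle: age 0.75 × 29.530 = 22.148 d.
This lunation's last quarter (22.148 d) has passed, so add one period: 51.678 − 28.9 = 22.778 days.

22.8 days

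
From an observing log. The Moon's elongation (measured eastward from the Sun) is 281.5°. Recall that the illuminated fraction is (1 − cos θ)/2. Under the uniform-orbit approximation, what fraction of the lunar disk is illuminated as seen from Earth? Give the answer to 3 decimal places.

0.400

cos 281.5° = 0.199, so f = (1 − 0.199)/2 = 0.400.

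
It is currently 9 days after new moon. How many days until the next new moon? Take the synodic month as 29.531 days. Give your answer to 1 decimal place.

20.5 days

The next new moon completes the synodic month: 29.531 − 9 = 20.531 days.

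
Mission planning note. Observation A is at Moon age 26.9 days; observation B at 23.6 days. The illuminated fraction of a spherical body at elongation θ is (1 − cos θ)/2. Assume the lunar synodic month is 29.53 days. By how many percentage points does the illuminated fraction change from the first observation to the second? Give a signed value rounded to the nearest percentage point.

First observation: θ = 360°·26.9/29.53 = 327.9°, so f = 0.076.
Second observation: θ = 287.7°, f = 0.348.
Δf = 0.348 − 0.076 = +0.272, i.e. +27 pp.

+27 pp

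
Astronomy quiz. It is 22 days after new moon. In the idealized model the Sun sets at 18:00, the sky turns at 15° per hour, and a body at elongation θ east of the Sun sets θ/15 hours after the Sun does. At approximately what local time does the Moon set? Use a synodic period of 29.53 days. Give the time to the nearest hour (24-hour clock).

12:00

The Moon has covered 22/29.53 of its cycle, so θ ≈ 360° × 22/29.53 = 268.2°.
The Moon trails the Sun by θ/15 = 268.2/15 ≈ 17.88 hours.
18:00 + 17.88 h ≈ 11:53 → 12:00 to the nearest hour.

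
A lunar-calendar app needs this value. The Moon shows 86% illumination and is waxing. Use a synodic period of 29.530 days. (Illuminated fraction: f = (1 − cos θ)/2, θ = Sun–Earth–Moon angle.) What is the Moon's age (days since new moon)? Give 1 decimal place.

Invert f = (1 − cos θ)/2 to get cos θ = 1 − 2(0.86) = -0.720, hence θ₀ = arccos -0.720 = 136.1°.
The Moon is waxing (0°–180°), so θ = 136.1° directly.
At 360°/29.530 d per day, 136.1° corresponds to 11.16 days.

11.2 days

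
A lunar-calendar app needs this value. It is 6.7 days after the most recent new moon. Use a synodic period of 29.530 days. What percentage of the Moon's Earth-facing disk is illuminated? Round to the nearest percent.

Elongation θ = 360° × 6.7/29.530 ≈ 81.7°.
cos 81.7° = 0.145, so f = (1 − 0.145)/2 = 0.428, so 43%.

43%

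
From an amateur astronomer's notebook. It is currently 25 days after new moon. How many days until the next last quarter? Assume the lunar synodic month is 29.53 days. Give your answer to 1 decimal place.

Last quarter occurs at elongation 270°, i.e. at age 29.53 × 270/360 = 22.148 d.
Already past this cycle's last quarter; the next is at 22.148 + 29.53 = 51.678 d, so 51.678 − 25 = 26.678 days.

26.7 days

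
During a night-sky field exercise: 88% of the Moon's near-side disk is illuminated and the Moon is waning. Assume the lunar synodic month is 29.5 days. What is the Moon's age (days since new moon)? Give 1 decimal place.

cos θ = 1 − 2f = -0.760, giving a principal value of 139.5°.
Waning ⇒ past full, so θ = 360° − 139.5° = 220.5°.
Age = 29.5 × 220.5°/360° ≈ 18.07 days.

18.1 days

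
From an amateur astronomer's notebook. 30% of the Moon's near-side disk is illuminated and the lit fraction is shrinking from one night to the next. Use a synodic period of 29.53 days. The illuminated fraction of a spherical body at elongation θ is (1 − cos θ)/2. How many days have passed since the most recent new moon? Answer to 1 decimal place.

24.1 days

Invert f = (1 − cos θ)/2 to get cos θ = 1 − 2(0.30) = 0.400, hence θ₀ = arccos 0.400 = 66.4°.
A waning Moon lies in 180°–360°, so θ = 360° − 66.4° = 293.6°.
At 360°/29.53 d per day, 293.6° corresponds to 24.08 days.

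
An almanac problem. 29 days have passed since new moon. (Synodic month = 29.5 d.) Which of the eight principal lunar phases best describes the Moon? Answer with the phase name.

new moon

At 29/29.5 of the cycle, θ ≈ 354° — the new moon range.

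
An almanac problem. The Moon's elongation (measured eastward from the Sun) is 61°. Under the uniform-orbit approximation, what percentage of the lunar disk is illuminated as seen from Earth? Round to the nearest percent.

26%

cos 61° = 0.485, so f = (1 − 0.485)/2 = 0.258, i.e. 26%.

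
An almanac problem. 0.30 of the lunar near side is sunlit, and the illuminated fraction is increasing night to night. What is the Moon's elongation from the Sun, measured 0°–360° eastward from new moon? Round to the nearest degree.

66°

Invert f = (1 − cos θ)/2 to get cos θ = 1 − 2(0.30) = 0.400, hence θ₀ = arccos 0.400 = 66.4°.
Before full moon the principal value applies: θ = 66.4°.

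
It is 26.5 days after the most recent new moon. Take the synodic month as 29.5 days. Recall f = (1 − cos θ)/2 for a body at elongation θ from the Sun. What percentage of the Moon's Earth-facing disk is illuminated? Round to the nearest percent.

The Moon has covered 26.5/29.5 of its cycle, so θ ≈ 360° × 26.5/29.5 = 323.4°.
With cos θ = 0.803, the lit fraction is (1 − 0.803)/2 ≈ 0.099, so 10%.

10%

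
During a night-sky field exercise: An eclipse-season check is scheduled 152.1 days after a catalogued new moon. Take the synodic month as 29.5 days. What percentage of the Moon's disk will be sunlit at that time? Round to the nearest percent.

22%

152.1/29.5 = 5.156 lunations, so 5 complete cycles and 4.60 d into the next.
Phase angle: θ = 360°·(4.60 d)/(29.5 d) = 56.1°.
cos 56.1° = 0.557, so f = (1 − 0.557)/2 = 0.221, so 22%.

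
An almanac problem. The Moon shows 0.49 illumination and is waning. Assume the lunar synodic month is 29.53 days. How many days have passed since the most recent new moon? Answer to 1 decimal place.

Invert f = (1 − cos θ)/2 to get cos θ = 1 − 2(0.49) = 0.020, hence θ₀ = arccos 0.020 = 88.9°.
Since the Moon is past full (waning), take the reflex angle: θ = 360° − 88.9° = 271.1°.
Age = 29.53 × 271.1°/360° ≈ 22.24 days.

22.2 days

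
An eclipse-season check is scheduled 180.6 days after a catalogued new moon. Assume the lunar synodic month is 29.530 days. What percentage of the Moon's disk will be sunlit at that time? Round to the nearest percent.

13%

180.6/29.530 = 6.116 lunations, so 6 complete cycles and 3.42 d into the next.
Phase angle: θ = 360°·(3.42 d)/(29.530 d) = 41.7°.
cos 41.7° = 0.747, so f = (1 − 0.747)/2 = 0.127, so 13%.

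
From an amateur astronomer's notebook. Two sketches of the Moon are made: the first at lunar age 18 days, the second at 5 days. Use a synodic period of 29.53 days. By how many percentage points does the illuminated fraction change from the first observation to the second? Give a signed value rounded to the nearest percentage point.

First observation: θ = 360°·18/29.53 = 219.4°, so f = 0.886.
Second observation: θ = 61.0°, f = 0.257.
Δf = 0.257 − 0.886 = -0.629, i.e. -63 pp.

-63 percentage points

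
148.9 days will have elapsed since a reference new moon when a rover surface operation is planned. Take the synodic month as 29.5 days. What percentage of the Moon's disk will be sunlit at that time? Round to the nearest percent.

2%

Reduce mod P: 148.9 − 5×29.5 = 1.40 d into the current lunation.
Phase angle: θ = 360°·(1.40 d)/(29.5 d) = 17.1°.
Illuminated fraction = (1 − cos 17.1°)/2 = (1 − 0.956)/2 ≈ 0.022, so 2%.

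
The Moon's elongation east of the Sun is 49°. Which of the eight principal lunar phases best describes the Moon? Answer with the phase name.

waxing crescent

49° lies in the waxing crescent sector of the 8-phase cycle.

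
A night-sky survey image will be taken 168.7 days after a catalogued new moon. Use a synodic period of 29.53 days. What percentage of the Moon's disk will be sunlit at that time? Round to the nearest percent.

62%

168.7 d spans 5 complete synodic months (5 × 29.53 = 147.65 d) plus 21.05 d.
Phase angle: θ = 360°·(21.05 d)/(29.53 d) = 256.6°.
cos 256.6° = (-0.231), so f = (1 − (-0.231))/2 = 0.616, so 62%.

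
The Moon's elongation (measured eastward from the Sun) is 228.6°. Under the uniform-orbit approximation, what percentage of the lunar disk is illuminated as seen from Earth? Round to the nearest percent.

83%

Half-versine of 228.6°: (1 − (-0.661))/2 = 0.831, i.e. 83%.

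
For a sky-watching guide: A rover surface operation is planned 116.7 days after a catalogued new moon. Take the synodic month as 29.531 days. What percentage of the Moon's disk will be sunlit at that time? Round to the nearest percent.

2%

116.7 d spans 3 complete synodic months (3 × 29.531 = 88.59 d) plus 28.11 d.
The Moon has covered 28.11/29.531 of its cycle, so θ ≈ 360° × 28.11/29.531 = 342.6°.
cos 342.6° = 0.954, so f = (1 − 0.954)/2 = 0.023, so 2%.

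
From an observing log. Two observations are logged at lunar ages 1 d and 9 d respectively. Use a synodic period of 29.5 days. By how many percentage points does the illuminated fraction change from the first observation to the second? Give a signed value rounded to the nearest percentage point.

θ₁ = 360° × 1/29.5 = 12.2°, f₁ = (1 − cos θ₁)/2 = 0.011.
θ₂ = 360° × 9/29.5 = 109.8°, f₂ = (1 − cos θ₂)/2 = 0.670.
Change = f₂ − f₁ = +0.658 → +66 percentage points.

+66 pp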